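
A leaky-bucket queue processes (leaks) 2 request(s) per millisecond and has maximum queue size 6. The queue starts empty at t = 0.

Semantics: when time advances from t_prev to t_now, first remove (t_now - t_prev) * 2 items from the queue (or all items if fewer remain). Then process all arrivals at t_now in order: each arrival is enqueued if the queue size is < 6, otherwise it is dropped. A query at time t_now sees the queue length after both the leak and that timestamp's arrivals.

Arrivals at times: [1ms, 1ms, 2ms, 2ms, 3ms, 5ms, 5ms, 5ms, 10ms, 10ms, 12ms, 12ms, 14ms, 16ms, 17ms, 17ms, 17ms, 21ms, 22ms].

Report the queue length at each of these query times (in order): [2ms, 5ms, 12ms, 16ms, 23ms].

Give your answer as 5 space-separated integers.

Answer: 2 3 2 1 0

Derivation:
Queue lengths at query times:
  query t=2ms: backlog = 2
  query t=5ms: backlog = 3
  query t=12ms: backlog = 2
  query t=16ms: backlog = 1
  query t=23ms: backlog = 0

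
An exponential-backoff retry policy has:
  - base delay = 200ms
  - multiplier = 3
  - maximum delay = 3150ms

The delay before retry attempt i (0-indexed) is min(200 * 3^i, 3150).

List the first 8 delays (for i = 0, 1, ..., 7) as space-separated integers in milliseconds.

Answer: 200 600 1800 3150 3150 3150 3150 3150

Derivation:
Computing each delay:
  i=0: min(200*3^0, 3150) = 200
  i=1: min(200*3^1, 3150) = 600
  i=2: min(200*3^2, 3150) = 1800
  i=3: min(200*3^3, 3150) = 3150
  i=4: min(200*3^4, 3150) = 3150
  i=5: min(200*3^5, 3150) = 3150
  i=6: min(200*3^6, 3150) = 3150
  i=7: min(200*3^7, 3150) = 3150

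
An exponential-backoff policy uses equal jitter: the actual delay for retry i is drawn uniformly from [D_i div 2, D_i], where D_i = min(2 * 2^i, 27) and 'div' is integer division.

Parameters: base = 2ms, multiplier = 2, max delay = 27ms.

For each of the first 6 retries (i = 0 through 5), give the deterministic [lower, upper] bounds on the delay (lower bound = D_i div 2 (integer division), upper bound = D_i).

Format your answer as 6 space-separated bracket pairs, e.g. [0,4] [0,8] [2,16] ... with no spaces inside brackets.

Answer: [1,2] [2,4] [4,8] [8,16] [13,27] [13,27]

Derivation:
Computing bounds per retry:
  i=0: D_i=min(2*2^0,27)=2, bounds=[1,2]
  i=1: D_i=min(2*2^1,27)=4, bounds=[2,4]
  i=2: D_i=min(2*2^2,27)=8, bounds=[4,8]
  i=3: D_i=min(2*2^3,27)=16, bounds=[8,16]
  i=4: D_i=min(2*2^4,27)=27, bounds=[13,27]
  i=5: D_i=min(2*2^5,27)=27, bounds=[13,27]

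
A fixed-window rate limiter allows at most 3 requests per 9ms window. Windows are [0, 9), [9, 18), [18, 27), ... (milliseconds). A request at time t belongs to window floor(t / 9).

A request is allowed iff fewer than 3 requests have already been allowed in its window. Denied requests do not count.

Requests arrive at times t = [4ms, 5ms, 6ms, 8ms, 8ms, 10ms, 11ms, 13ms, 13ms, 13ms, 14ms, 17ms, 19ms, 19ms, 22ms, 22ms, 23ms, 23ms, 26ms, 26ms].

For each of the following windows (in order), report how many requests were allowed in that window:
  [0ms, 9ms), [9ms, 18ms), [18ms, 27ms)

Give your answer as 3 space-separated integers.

Processing requests:
  req#1 t=4ms (window 0): ALLOW
  req#2 t=5ms (window 0): ALLOW
  req#3 t=6ms (window 0): ALLOW
  req#4 t=8ms (window 0): DENY
  req#5 t=8ms (window 0): DENY
  req#6 t=10ms (window 1): ALLOW
  req#7 t=11ms (window 1): ALLOW
  req#8 t=13ms (window 1): ALLOW
  req#9 t=13ms (window 1): DENY
  req#10 t=13ms (window 1): DENY
  req#11 t=14ms (window 1): DENY
  req#12 t=17ms (window 1): DENY
  req#13 t=19ms (window 2): ALLOW
  req#14 t=19ms (window 2): ALLOW
  req#15 t=22ms (window 2): ALLOW
  req#16 t=22ms (window 2): DENY
  req#17 t=23ms (window 2): DENY
  req#18 t=23ms (window 2): DENY
  req#19 t=26ms (window 2): DENY
  req#20 t=26ms (window 2): DENY

Allowed counts by window: 3 3 3

Answer: 3 3 3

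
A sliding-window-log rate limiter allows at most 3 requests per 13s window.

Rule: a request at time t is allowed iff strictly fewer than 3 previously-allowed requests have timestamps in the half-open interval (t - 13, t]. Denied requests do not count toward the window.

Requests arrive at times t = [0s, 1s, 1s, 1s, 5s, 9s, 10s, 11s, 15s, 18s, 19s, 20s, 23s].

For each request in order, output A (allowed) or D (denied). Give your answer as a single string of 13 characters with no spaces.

Tracking allowed requests in the window:
  req#1 t=0s: ALLOW
  req#2 t=1s: ALLOW
  req#3 t=1s: ALLOW
  req#4 t=1s: DENY
  req#5 t=5s: DENY
  req#6 t=9s: DENY
  req#7 t=10s: DENY
  req#8 t=11s: DENY
  req#9 t=15s: ALLOW
  req#10 t=18s: ALLOW
  req#11 t=19s: ALLOW
  req#12 t=20s: DENY
  req#13 t=23s: DENY

Answer: AAADDDDDAAADD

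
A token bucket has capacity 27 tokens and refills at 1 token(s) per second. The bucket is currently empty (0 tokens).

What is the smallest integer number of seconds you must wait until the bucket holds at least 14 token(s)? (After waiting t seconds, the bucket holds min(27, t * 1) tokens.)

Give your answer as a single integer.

Answer: 14

Derivation:
Need t * 1 >= 14, so t >= 14/1.
Smallest integer t = ceil(14/1) = 14.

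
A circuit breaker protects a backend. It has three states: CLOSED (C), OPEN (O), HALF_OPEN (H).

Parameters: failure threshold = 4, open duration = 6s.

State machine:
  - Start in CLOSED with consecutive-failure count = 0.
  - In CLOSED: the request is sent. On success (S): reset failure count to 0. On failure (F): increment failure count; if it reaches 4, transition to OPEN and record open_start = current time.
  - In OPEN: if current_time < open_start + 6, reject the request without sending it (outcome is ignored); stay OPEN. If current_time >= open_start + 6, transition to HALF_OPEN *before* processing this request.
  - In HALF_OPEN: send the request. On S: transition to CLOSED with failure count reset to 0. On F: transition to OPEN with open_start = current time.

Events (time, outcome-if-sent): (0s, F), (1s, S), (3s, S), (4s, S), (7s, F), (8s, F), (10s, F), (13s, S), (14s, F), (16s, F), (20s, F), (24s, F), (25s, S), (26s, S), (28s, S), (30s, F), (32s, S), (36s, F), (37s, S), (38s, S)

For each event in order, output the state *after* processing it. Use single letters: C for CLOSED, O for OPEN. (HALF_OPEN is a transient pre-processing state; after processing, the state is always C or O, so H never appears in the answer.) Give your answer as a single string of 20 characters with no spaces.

State after each event:
  event#1 t=0s outcome=F: state=CLOSED
  event#2 t=1s outcome=S: state=CLOSED
  event#3 t=3s outcome=S: state=CLOSED
  event#4 t=4s outcome=S: state=CLOSED
  event#5 t=7s outcome=F: state=CLOSED
  event#6 t=8s outcome=F: state=CLOSED
  event#7 t=10s outcome=F: state=CLOSED
  event#8 t=13s outcome=S: state=CLOSED
  event#9 t=14s outcome=F: state=CLOSED
  event#10 t=16s outcome=F: state=CLOSED
  event#11 t=20s outcome=F: state=CLOSED
  event#12 t=24s outcome=F: state=OPEN
  event#13 t=25s outcome=S: state=OPEN
  event#14 t=26s outcome=S: state=OPEN
  event#15 t=28s outcome=S: state=OPEN
  event#16 t=30s outcome=F: state=OPEN
  event#17 t=32s outcome=S: state=OPEN
  event#18 t=36s outcome=F: state=OPEN
  event#19 t=37s outcome=S: state=OPEN
  event#20 t=38s outcome=S: state=OPEN

Answer: CCCCCCCCCCCOOOOOOOOO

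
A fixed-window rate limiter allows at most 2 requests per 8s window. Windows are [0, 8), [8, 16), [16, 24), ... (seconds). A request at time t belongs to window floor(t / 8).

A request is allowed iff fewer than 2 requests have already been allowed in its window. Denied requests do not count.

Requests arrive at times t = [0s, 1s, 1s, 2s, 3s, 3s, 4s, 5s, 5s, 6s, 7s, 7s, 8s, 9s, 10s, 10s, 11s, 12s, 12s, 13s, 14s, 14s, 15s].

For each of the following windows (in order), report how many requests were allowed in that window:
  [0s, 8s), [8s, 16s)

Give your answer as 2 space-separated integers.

Processing requests:
  req#1 t=0s (window 0): ALLOW
  req#2 t=1s (window 0): ALLOW
  req#3 t=1s (window 0): DENY
  req#4 t=2s (window 0): DENY
  req#5 t=3s (window 0): DENY
  req#6 t=3s (window 0): DENY
  req#7 t=4s (window 0): DENY
  req#8 t=5s (window 0): DENY
  req#9 t=5s (window 0): DENY
  req#10 t=6s (window 0): DENY
  req#11 t=7s (window 0): DENY
  req#12 t=7s (window 0): DENY
  req#13 t=8s (window 1): ALLOW
  req#14 t=9s (window 1): ALLOW
  req#15 t=10s (window 1): DENY
  req#16 t=10s (window 1): DENY
  req#17 t=11s (window 1): DENY
  req#18 t=12s (window 1): DENY
  req#19 t=12s (window 1): DENY
  req#20 t=13s (window 1): DENY
  req#21 t=14s (window 1): DENY
  req#22 t=14s (window 1): DENY
  req#23 t=15s (window 1): DENY

Allowed counts by window: 2 2

Answer: 2 2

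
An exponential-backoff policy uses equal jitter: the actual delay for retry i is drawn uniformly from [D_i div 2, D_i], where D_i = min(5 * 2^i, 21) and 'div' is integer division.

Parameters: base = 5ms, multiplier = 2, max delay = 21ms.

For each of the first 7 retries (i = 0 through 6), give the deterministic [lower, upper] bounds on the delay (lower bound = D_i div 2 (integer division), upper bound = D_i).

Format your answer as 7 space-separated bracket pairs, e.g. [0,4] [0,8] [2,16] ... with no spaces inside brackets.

Answer: [2,5] [5,10] [10,20] [10,21] [10,21] [10,21] [10,21]

Derivation:
Computing bounds per retry:
  i=0: D_i=min(5*2^0,21)=5, bounds=[2,5]
  i=1: D_i=min(5*2^1,21)=10, bounds=[5,10]
  i=2: D_i=min(5*2^2,21)=20, bounds=[10,20]
  i=3: D_i=min(5*2^3,21)=21, bounds=[10,21]
  i=4: D_i=min(5*2^4,21)=21, bounds=[10,21]
  i=5: D_i=min(5*2^5,21)=21, bounds=[10,21]
  i=6: D_i=min(5*2^6,21)=21, bounds=[10,21]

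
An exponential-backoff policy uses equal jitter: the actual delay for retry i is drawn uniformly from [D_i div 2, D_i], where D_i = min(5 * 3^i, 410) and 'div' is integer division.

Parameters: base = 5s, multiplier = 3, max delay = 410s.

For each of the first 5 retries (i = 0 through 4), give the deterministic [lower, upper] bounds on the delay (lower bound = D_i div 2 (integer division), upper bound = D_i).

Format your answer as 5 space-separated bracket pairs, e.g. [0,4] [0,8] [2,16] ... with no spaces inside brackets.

Computing bounds per retry:
  i=0: D_i=min(5*3^0,410)=5, bounds=[2,5]
  i=1: D_i=min(5*3^1,410)=15, bounds=[7,15]
  i=2: D_i=min(5*3^2,410)=45, bounds=[22,45]
  i=3: D_i=min(5*3^3,410)=135, bounds=[67,135]
  i=4: D_i=min(5*3^4,410)=405, bounds=[202,405]

Answer: [2,5] [7,15] [22,45] [67,135] [202,405]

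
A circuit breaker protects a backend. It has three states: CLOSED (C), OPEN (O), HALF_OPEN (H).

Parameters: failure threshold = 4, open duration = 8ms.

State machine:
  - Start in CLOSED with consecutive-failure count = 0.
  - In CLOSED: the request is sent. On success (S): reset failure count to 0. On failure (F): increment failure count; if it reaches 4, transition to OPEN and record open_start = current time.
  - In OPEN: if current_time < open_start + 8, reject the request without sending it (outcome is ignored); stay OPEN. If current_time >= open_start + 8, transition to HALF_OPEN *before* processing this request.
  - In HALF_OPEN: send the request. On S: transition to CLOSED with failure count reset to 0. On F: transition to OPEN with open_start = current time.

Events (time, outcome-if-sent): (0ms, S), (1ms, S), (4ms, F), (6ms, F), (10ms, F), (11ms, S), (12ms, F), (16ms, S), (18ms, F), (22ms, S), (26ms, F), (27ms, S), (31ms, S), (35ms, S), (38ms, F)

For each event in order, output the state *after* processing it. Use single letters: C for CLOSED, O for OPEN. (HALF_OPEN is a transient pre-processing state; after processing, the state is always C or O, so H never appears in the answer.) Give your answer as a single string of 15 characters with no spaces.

Answer: CCCCCCCCCCCCCCC

Derivation:
State after each event:
  event#1 t=0ms outcome=S: state=CLOSED
  event#2 t=1ms outcome=S: state=CLOSED
  event#3 t=4ms outcome=F: state=CLOSED
  event#4 t=6ms outcome=F: state=CLOSED
  event#5 t=10ms outcome=F: state=CLOSED
  event#6 t=11ms outcome=S: state=CLOSED
  event#7 t=12ms outcome=F: state=CLOSED
  event#8 t=16ms outcome=S: state=CLOSED
  event#9 t=18ms outcome=F: state=CLOSED
  event#10 t=22ms outcome=S: state=CLOSED
  event#11 t=26ms outcome=F: state=CLOSED
  event#12 t=27ms outcome=S: state=CLOSED
  event#13 t=31ms outcome=S: state=CLOSED
  event#14 t=35ms outcome=S: state=CLOSED
  event#15 t=38ms outcome=F: state=CLOSED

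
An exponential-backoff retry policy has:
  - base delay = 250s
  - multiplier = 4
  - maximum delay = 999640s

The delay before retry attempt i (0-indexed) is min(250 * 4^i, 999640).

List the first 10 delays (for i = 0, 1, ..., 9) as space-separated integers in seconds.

Answer: 250 1000 4000 16000 64000 256000 999640 999640 999640 999640

Derivation:
Computing each delay:
  i=0: min(250*4^0, 999640) = 250
  i=1: min(250*4^1, 999640) = 1000
  i=2: min(250*4^2, 999640) = 4000
  i=3: min(250*4^3, 999640) = 16000
  i=4: min(250*4^4, 999640) = 64000
  i=5: min(250*4^5, 999640) = 256000
  i=6: min(250*4^6, 999640) = 999640
  i=7: min(250*4^7, 999640) = 999640
  i=8: min(250*4^8, 999640) = 999640
  i=9: min(250*4^9, 999640) = 999640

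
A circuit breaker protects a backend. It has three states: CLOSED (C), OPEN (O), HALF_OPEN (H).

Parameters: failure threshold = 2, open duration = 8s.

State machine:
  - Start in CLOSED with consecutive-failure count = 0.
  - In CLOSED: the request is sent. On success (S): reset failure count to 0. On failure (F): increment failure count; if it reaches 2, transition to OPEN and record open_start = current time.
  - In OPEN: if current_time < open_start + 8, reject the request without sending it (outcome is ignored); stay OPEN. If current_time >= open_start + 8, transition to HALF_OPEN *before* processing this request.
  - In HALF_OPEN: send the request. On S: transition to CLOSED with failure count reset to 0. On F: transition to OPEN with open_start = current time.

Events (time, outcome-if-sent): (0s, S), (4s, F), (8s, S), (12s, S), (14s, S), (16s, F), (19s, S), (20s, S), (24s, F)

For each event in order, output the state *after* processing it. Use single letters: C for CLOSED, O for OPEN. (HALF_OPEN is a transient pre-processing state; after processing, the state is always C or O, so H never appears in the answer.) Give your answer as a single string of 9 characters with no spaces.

State after each event:
  event#1 t=0s outcome=S: state=CLOSED
  event#2 t=4s outcome=F: state=CLOSED
  event#3 t=8s outcome=S: state=CLOSED
  event#4 t=12s outcome=S: state=CLOSED
  event#5 t=14s outcome=S: state=CLOSED
  event#6 t=16s outcome=F: state=CLOSED
  event#7 t=19s outcome=S: state=CLOSED
  event#8 t=20s outcome=S: state=CLOSED
  event#9 t=24s outcome=F: state=CLOSED

Answer: CCCCCCCCC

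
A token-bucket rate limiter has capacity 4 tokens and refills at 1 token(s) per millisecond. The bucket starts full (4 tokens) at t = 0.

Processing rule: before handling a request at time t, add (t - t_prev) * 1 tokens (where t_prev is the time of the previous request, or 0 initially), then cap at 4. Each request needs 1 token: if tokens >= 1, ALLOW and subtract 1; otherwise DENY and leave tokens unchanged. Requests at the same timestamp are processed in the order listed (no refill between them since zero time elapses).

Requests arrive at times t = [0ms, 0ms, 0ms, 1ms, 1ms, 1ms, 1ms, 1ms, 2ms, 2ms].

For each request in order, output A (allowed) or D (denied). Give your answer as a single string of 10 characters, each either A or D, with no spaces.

Answer: AAAAADDDAD

Derivation:
Simulating step by step:
  req#1 t=0ms: ALLOW
  req#2 t=0ms: ALLOW
  req#3 t=0ms: ALLOW
  req#4 t=1ms: ALLOW
  req#5 t=1ms: ALLOW
  req#6 t=1ms: DENY
  req#7 t=1ms: DENY
  req#8 t=1ms: DENY
  req#9 t=2ms: ALLOW
  req#10 t=2ms: DENY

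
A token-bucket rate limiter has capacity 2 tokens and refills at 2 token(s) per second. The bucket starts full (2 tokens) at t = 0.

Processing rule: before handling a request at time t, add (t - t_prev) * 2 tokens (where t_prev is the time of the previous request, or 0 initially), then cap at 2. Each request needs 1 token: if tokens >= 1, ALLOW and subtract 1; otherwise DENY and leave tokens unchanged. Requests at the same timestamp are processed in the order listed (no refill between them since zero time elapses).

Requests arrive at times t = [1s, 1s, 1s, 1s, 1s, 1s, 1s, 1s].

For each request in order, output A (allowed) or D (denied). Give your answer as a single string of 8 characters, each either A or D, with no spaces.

Simulating step by step:
  req#1 t=1s: ALLOW
  req#2 t=1s: ALLOW
  req#3 t=1s: DENY
  req#4 t=1s: DENY
  req#5 t=1s: DENY
  req#6 t=1s: DENY
  req#7 t=1s: DENY
  req#8 t=1s: DENY

Answer: AADDDDDD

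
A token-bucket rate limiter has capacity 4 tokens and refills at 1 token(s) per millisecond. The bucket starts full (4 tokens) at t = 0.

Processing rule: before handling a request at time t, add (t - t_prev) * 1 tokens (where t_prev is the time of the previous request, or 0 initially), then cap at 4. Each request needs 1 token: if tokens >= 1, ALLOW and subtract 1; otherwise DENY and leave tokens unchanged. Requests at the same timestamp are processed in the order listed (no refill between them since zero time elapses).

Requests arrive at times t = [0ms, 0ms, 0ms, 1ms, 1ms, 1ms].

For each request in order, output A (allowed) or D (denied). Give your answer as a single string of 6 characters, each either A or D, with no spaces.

Answer: AAAAAD

Derivation:
Simulating step by step:
  req#1 t=0ms: ALLOW
  req#2 t=0ms: ALLOW
  req#3 t=0ms: ALLOW
  req#4 t=1ms: ALLOW
  req#5 t=1ms: ALLOW
  req#6 t=1ms: DENY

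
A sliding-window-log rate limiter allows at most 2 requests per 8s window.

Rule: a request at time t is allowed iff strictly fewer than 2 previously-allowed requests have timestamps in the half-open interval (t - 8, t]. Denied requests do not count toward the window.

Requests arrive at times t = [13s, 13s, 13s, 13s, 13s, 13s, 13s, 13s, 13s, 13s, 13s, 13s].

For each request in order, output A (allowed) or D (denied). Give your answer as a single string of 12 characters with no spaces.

Tracking allowed requests in the window:
  req#1 t=13s: ALLOW
  req#2 t=13s: ALLOW
  req#3 t=13s: DENY
  req#4 t=13s: DENY
  req#5 t=13s: DENY
  req#6 t=13s: DENY
  req#7 t=13s: DENY
  req#8 t=13s: DENY
  req#9 t=13s: DENY
  req#10 t=13s: DENY
  req#11 t=13s: DENY
  req#12 t=13s: DENY

Answer: AADDDDDDDDDD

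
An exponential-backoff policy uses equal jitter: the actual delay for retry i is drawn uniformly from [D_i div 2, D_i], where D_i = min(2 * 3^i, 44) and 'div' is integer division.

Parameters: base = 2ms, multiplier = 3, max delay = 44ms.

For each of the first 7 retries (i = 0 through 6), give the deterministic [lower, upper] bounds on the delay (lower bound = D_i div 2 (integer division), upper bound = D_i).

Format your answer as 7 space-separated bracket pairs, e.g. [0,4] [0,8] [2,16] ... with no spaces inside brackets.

Answer: [1,2] [3,6] [9,18] [22,44] [22,44] [22,44] [22,44]

Derivation:
Computing bounds per retry:
  i=0: D_i=min(2*3^0,44)=2, bounds=[1,2]
  i=1: D_i=min(2*3^1,44)=6, bounds=[3,6]
  i=2: D_i=min(2*3^2,44)=18, bounds=[9,18]
  i=3: D_i=min(2*3^3,44)=44, bounds=[22,44]
  i=4: D_i=min(2*3^4,44)=44, bounds=[22,44]
  i=5: D_i=min(2*3^5,44)=44, bounds=[22,44]
  i=6: D_i=min(2*3^6,44)=44, bounds=[22,44]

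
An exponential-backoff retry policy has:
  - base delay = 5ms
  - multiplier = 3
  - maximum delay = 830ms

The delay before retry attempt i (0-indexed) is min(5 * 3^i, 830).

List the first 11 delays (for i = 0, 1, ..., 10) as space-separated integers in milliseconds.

Computing each delay:
  i=0: min(5*3^0, 830) = 5
  i=1: min(5*3^1, 830) = 15
  i=2: min(5*3^2, 830) = 45
  i=3: min(5*3^3, 830) = 135
  i=4: min(5*3^4, 830) = 405
  i=5: min(5*3^5, 830) = 830
  i=6: min(5*3^6, 830) = 830
  i=7: min(5*3^7, 830) = 830
  i=8: min(5*3^8, 830) = 830
  i=9: min(5*3^9, 830) = 830
  i=10: min(5*3^10, 830) = 830

Answer: 5 15 45 135 405 830 830 830 830 830 830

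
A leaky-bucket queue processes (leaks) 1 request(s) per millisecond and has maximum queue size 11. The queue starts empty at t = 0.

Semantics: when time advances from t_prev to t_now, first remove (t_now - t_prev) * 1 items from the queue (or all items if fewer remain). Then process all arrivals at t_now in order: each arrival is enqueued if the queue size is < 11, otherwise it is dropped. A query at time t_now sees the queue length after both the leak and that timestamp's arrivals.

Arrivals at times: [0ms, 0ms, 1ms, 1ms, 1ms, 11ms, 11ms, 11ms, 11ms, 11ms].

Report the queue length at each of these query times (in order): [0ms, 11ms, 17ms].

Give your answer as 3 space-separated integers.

Answer: 2 5 0

Derivation:
Queue lengths at query times:
  query t=0ms: backlog = 2
  query t=11ms: backlog = 5
  query t=17ms: backlog = 0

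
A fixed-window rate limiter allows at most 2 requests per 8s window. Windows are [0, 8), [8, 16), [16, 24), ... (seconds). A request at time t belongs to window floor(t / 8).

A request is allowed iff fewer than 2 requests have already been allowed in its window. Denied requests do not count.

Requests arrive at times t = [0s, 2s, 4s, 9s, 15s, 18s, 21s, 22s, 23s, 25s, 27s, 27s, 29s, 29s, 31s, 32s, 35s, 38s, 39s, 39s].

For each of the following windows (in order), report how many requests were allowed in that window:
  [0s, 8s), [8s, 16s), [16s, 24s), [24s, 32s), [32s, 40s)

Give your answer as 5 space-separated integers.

Processing requests:
  req#1 t=0s (window 0): ALLOW
  req#2 t=2s (window 0): ALLOW
  req#3 t=4s (window 0): DENY
  req#4 t=9s (window 1): ALLOW
  req#5 t=15s (window 1): ALLOW
  req#6 t=18s (window 2): ALLOW
  req#7 t=21s (window 2): ALLOW
  req#8 t=22s (window 2): DENY
  req#9 t=23s (window 2): DENY
  req#10 t=25s (window 3): ALLOW
  req#11 t=27s (window 3): ALLOW
  req#12 t=27s (window 3): DENY
  req#13 t=29s (window 3): DENY
  req#14 t=29s (window 3): DENY
  req#15 t=31s (window 3): DENY
  req#16 t=32s (window 4): ALLOW
  req#17 t=35s (window 4): ALLOW
  req#18 t=38s (window 4): DENY
  req#19 t=39s (window 4): DENY
  req#20 t=39s (window 4): DENY

Allowed counts by window: 2 2 2 2 2

Answer: 2 2 2 2 2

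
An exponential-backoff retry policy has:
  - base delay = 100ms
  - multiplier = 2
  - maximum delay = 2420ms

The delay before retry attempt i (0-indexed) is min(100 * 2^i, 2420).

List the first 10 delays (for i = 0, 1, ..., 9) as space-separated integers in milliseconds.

Computing each delay:
  i=0: min(100*2^0, 2420) = 100
  i=1: min(100*2^1, 2420) = 200
  i=2: min(100*2^2, 2420) = 400
  i=3: min(100*2^3, 2420) = 800
  i=4: min(100*2^4, 2420) = 1600
  i=5: min(100*2^5, 2420) = 2420
  i=6: min(100*2^6, 2420) = 2420
  i=7: min(100*2^7, 2420) = 2420
  i=8: min(100*2^8, 2420) = 2420
  i=9: min(100*2^9, 2420) = 2420

Answer: 100 200 400 800 1600 2420 2420 2420 2420 2420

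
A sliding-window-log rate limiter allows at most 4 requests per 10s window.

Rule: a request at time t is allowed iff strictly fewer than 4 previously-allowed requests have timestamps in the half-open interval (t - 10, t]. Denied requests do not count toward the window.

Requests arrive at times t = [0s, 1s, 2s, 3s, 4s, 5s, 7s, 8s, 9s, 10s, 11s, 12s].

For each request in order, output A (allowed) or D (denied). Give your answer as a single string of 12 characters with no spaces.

Tracking allowed requests in the window:
  req#1 t=0s: ALLOW
  req#2 t=1s: ALLOW
  req#3 t=2s: ALLOW
  req#4 t=3s: ALLOW
  req#5 t=4s: DENY
  req#6 t=5s: DENY
  req#7 t=7s: DENY
  req#8 t=8s: DENY
  req#9 t=9s: DENY
  req#10 t=10s: ALLOW
  req#11 t=11s: ALLOW
  req#12 t=12s: ALLOW

Answer: AAAADDDDDAAA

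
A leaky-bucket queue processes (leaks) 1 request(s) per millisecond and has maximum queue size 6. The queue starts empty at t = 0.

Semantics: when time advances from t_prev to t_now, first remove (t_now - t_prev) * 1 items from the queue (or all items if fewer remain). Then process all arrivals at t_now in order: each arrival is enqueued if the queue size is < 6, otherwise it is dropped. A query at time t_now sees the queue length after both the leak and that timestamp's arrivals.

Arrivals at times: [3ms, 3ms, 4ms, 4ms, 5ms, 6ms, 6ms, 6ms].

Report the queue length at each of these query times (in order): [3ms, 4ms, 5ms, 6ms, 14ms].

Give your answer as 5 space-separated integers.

Answer: 2 3 3 5 0

Derivation:
Queue lengths at query times:
  query t=3ms: backlog = 2
  query t=4ms: backlog = 3
  query t=5ms: backlog = 3
  query t=6ms: backlog = 5
  query t=14ms: backlog = 0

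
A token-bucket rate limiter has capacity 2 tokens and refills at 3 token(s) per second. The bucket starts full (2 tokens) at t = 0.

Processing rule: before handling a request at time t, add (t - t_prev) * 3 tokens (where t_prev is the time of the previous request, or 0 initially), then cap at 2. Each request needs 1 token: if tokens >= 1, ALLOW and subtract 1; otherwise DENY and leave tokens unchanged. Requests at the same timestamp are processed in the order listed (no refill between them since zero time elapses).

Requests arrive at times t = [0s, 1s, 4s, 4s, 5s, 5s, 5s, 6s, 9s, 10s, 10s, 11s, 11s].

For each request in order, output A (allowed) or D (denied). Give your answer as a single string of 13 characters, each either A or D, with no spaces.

Simulating step by step:
  req#1 t=0s: ALLOW
  req#2 t=1s: ALLOW
  req#3 t=4s: ALLOW
  req#4 t=4s: ALLOW
  req#5 t=5s: ALLOW
  req#6 t=5s: ALLOW
  req#7 t=5s: DENY
  req#8 t=6s: ALLOW
  req#9 t=9s: ALLOW
  req#10 t=10s: ALLOW
  req#11 t=10s: ALLOW
  req#12 t=11s: ALLOW
  req#13 t=11s: ALLOW

Answer: AAAAAADAAAAAA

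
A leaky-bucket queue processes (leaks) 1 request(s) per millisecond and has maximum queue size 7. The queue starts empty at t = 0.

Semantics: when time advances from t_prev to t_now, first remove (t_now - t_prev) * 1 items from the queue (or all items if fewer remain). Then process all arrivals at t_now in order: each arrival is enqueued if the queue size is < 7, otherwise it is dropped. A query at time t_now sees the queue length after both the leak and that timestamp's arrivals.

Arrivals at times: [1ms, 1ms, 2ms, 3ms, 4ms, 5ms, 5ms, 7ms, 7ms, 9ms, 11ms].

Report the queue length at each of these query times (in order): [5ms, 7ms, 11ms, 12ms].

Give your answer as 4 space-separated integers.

Answer: 3 3 1 0

Derivation:
Queue lengths at query times:
  query t=5ms: backlog = 3
  query t=7ms: backlog = 3
  query t=11ms: backlog = 1
  query t=12ms: backlog = 0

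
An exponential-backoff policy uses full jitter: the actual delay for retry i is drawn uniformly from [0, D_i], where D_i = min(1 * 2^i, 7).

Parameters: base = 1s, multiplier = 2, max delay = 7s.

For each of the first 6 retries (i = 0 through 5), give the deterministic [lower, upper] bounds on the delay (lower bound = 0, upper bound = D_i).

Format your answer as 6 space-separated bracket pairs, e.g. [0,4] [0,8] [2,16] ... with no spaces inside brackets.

Answer: [0,1] [0,2] [0,4] [0,7] [0,7] [0,7]

Derivation:
Computing bounds per retry:
  i=0: D_i=min(1*2^0,7)=1, bounds=[0,1]
  i=1: D_i=min(1*2^1,7)=2, bounds=[0,2]
  i=2: D_i=min(1*2^2,7)=4, bounds=[0,4]
  i=3: D_i=min(1*2^3,7)=7, bounds=[0,7]
  i=4: D_i=min(1*2^4,7)=7, bounds=[0,7]
  i=5: D_i=min(1*2^5,7)=7, bounds=[0,7]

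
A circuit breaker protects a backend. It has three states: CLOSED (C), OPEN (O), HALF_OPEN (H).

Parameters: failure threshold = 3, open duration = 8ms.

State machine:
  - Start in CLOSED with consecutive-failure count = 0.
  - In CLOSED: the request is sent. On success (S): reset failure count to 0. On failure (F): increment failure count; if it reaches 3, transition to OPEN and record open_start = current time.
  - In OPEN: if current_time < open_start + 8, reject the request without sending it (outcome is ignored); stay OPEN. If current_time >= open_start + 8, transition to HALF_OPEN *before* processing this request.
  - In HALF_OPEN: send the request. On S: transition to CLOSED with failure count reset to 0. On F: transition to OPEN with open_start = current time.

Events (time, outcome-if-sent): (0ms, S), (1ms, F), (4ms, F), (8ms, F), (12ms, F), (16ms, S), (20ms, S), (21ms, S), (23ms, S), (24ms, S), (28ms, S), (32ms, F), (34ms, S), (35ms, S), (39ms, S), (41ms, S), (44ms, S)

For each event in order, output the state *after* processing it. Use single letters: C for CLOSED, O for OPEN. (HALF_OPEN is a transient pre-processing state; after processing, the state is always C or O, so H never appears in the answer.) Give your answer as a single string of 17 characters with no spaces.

Answer: CCCOOCCCCCCCCCCCC

Derivation:
State after each event:
  event#1 t=0ms outcome=S: state=CLOSED
  event#2 t=1ms outcome=F: state=CLOSED
  event#3 t=4ms outcome=F: state=CLOSED
  event#4 t=8ms outcome=F: state=OPEN
  event#5 t=12ms outcome=F: state=OPEN
  event#6 t=16ms outcome=S: state=CLOSED
  event#7 t=20ms outcome=S: state=CLOSED
  event#8 t=21ms outcome=S: state=CLOSED
  event#9 t=23ms outcome=S: state=CLOSED
  event#10 t=24ms outcome=S: state=CLOSED
  event#11 t=28ms outcome=S: state=CLOSED
  event#12 t=32ms outcome=F: state=CLOSED
  event#13 t=34ms outcome=S: state=CLOSED
  event#14 t=35ms outcome=S: state=CLOSED
  event#15 t=39ms outcome=S: state=CLOSED
  event#16 t=41ms outcome=S: state=CLOSED
  event#17 t=44ms outcome=S: state=CLOSED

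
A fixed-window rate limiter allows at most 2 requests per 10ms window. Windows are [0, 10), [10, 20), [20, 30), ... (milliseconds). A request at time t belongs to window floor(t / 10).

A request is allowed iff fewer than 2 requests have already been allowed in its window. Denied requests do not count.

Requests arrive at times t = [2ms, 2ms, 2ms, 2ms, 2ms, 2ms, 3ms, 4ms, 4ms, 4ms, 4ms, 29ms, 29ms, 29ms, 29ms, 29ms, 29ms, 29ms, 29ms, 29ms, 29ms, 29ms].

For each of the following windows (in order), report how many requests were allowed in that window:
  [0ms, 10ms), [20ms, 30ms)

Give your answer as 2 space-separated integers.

Processing requests:
  req#1 t=2ms (window 0): ALLOW
  req#2 t=2ms (window 0): ALLOW
  req#3 t=2ms (window 0): DENY
  req#4 t=2ms (window 0): DENY
  req#5 t=2ms (window 0): DENY
  req#6 t=2ms (window 0): DENY
  req#7 t=3ms (window 0): DENY
  req#8 t=4ms (window 0): DENY
  req#9 t=4ms (window 0): DENY
  req#10 t=4ms (window 0): DENY
  req#11 t=4ms (window 0): DENY
  req#12 t=29ms (window 2): ALLOW
  req#13 t=29ms (window 2): ALLOW
  req#14 t=29ms (window 2): DENY
  req#15 t=29ms (window 2): DENY
  req#16 t=29ms (window 2): DENY
  req#17 t=29ms (window 2): DENY
  req#18 t=29ms (window 2): DENY
  req#19 t=29ms (window 2): DENY
  req#20 t=29ms (window 2): DENY
  req#21 t=29ms (window 2): DENY
  req#22 t=29ms (window 2): DENY

Allowed counts by window: 2 2

Answer: 2 2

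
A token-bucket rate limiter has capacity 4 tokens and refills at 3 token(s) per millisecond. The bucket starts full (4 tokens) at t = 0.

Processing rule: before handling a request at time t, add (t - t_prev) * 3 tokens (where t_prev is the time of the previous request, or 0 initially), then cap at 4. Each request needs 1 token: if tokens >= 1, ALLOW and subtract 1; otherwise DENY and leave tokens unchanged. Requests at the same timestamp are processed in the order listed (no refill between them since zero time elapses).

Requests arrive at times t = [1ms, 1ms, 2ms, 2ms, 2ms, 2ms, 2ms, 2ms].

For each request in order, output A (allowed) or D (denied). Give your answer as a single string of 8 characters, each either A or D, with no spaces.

Answer: AAAAAADD

Derivation:
Simulating step by step:
  req#1 t=1ms: ALLOW
  req#2 t=1ms: ALLOW
  req#3 t=2ms: ALLOW
  req#4 t=2ms: ALLOW
  req#5 t=2ms: ALLOW
  req#6 t=2ms: ALLOW
  req#7 t=2ms: DENY
  req#8 t=2ms: DENY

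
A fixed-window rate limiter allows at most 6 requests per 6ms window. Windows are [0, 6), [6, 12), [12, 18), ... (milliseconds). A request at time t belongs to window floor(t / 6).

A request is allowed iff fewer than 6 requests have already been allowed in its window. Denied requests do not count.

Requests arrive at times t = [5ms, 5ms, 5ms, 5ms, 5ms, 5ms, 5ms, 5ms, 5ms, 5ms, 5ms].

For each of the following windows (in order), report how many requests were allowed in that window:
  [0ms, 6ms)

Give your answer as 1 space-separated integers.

Processing requests:
  req#1 t=5ms (window 0): ALLOW
  req#2 t=5ms (window 0): ALLOW
  req#3 t=5ms (window 0): ALLOW
  req#4 t=5ms (window 0): ALLOW
  req#5 t=5ms (window 0): ALLOW
  req#6 t=5ms (window 0): ALLOW
  req#7 t=5ms (window 0): DENY
  req#8 t=5ms (window 0): DENY
  req#9 t=5ms (window 0): DENY
  req#10 t=5ms (window 0): DENY
  req#11 t=5ms (window 0): DENY

Allowed counts by window: 6

Answer: 6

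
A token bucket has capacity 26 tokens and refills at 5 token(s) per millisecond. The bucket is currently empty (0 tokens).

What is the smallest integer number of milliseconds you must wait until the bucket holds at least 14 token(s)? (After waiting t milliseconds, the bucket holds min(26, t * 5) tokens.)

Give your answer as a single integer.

Answer: 3

Derivation:
Need t * 5 >= 14, so t >= 14/5.
Smallest integer t = ceil(14/5) = 3.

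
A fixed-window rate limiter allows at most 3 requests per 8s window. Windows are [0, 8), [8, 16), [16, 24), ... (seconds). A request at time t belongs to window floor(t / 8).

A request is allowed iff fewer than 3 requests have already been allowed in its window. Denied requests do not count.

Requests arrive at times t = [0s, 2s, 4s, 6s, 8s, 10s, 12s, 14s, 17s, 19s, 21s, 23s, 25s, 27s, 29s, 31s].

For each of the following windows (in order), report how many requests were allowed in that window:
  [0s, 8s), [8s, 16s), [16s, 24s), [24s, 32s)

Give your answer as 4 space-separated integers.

Processing requests:
  req#1 t=0s (window 0): ALLOW
  req#2 t=2s (window 0): ALLOW
  req#3 t=4s (window 0): ALLOW
  req#4 t=6s (window 0): DENY
  req#5 t=8s (window 1): ALLOW
  req#6 t=10s (window 1): ALLOW
  req#7 t=12s (window 1): ALLOW
  req#8 t=14s (window 1): DENY
  req#9 t=17s (window 2): ALLOW
  req#10 t=19s (window 2): ALLOW
  req#11 t=21s (window 2): ALLOW
  req#12 t=23s (window 2): DENY
  req#13 t=25s (window 3): ALLOW
  req#14 t=27s (window 3): ALLOW
  req#15 t=29s (window 3): ALLOW
  req#16 t=31s (window 3): DENY

Allowed counts by window: 3 3 3 3

Answer: 3 3 3 3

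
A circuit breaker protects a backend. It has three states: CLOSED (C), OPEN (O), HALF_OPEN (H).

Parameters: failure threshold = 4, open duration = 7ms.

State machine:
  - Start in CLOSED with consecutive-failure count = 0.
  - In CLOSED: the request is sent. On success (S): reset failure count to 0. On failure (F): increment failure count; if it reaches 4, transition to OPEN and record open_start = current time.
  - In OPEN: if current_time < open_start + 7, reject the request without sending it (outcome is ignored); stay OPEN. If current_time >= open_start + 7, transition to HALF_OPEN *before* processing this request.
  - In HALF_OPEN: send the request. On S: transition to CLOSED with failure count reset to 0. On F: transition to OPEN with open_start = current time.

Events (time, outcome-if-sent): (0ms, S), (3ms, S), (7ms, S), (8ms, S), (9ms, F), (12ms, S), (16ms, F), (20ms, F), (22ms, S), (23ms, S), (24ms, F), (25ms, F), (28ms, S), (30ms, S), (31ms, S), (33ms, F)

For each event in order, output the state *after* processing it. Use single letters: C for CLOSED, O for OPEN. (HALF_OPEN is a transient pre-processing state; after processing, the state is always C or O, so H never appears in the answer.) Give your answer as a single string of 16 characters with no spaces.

Answer: CCCCCCCCCCCCCCCC

Derivation:
State after each event:
  event#1 t=0ms outcome=S: state=CLOSED
  event#2 t=3ms outcome=S: state=CLOSED
  event#3 t=7ms outcome=S: state=CLOSED
  event#4 t=8ms outcome=S: state=CLOSED
  event#5 t=9ms outcome=F: state=CLOSED
  event#6 t=12ms outcome=S: state=CLOSED
  event#7 t=16ms outcome=F: state=CLOSED
  event#8 t=20ms outcome=F: state=CLOSED
  event#9 t=22ms outcome=S: state=CLOSED
  event#10 t=23ms outcome=S: state=CLOSED
  event#11 t=24ms outcome=F: state=CLOSED
  event#12 t=25ms outcome=F: state=CLOSED
  event#13 t=28ms outcome=S: state=CLOSED
  event#14 t=30ms outcome=S: state=CLOSED
  event#15 t=31ms outcome=S: state=CLOSED
  event#16 t=33ms outcome=F: state=CLOSED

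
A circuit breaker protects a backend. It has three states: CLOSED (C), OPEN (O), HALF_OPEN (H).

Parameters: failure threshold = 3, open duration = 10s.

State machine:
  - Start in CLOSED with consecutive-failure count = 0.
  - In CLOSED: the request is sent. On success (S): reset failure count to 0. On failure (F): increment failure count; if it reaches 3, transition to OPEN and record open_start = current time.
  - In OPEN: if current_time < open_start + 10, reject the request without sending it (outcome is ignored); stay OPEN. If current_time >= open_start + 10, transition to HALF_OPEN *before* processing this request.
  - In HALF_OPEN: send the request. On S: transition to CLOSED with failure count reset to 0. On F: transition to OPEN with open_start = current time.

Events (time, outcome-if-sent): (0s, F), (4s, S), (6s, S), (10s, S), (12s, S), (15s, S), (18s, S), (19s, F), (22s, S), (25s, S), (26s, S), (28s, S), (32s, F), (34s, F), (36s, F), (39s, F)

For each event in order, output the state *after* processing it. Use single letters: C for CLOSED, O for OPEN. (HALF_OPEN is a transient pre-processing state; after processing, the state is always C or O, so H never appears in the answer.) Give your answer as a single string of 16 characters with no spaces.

Answer: CCCCCCCCCCCCCCOO

Derivation:
State after each event:
  event#1 t=0s outcome=F: state=CLOSED
  event#2 t=4s outcome=S: state=CLOSED
  event#3 t=6s outcome=S: state=CLOSED
  event#4 t=10s outcome=S: state=CLOSED
  event#5 t=12s outcome=S: state=CLOSED
  event#6 t=15s outcome=S: state=CLOSED
  event#7 t=18s outcome=S: state=CLOSED
  event#8 t=19s outcome=F: state=CLOSED
  event#9 t=22s outcome=S: state=CLOSED
  event#10 t=25s outcome=S: state=CLOSED
  event#11 t=26s outcome=S: state=CLOSED
  event#12 t=28s outcome=S: state=CLOSED
  event#13 t=32s outcome=F: state=CLOSED
  event#14 t=34s outcome=F: state=CLOSED
  event#15 t=36s outcome=F: state=OPEN
  event#16 t=39s outcome=F: state=OPEN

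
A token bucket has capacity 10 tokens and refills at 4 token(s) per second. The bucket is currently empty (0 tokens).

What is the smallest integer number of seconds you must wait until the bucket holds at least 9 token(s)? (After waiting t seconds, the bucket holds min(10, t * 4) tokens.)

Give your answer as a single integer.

Answer: 3

Derivation:
Need t * 4 >= 9, so t >= 9/4.
Smallest integer t = ceil(9/4) = 3.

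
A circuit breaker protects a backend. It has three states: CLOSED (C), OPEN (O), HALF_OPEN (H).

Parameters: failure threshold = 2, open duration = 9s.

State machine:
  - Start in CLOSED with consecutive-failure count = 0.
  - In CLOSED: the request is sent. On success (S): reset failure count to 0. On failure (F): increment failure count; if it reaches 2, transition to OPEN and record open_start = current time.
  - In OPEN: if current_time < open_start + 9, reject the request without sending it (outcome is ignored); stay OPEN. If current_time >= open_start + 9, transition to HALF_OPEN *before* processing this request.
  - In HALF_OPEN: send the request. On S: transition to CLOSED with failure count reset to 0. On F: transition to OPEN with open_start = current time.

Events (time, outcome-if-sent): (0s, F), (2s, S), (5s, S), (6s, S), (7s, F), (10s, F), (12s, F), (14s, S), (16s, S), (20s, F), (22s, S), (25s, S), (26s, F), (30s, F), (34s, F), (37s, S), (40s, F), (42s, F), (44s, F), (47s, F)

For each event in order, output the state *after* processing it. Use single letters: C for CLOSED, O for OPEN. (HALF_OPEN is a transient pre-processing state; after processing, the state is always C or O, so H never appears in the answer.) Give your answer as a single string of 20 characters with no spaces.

Answer: CCCCCOOOOOOOOOOOOOOO

Derivation:
State after each event:
  event#1 t=0s outcome=F: state=CLOSED
  event#2 t=2s outcome=S: state=CLOSED
  event#3 t=5s outcome=S: state=CLOSED
  event#4 t=6s outcome=S: state=CLOSED
  event#5 t=7s outcome=F: state=CLOSED
  event#6 t=10s outcome=F: state=OPEN
  event#7 t=12s outcome=F: state=OPEN
  event#8 t=14s outcome=S: state=OPEN
  event#9 t=16s outcome=S: state=OPEN
  event#10 t=20s outcome=F: state=OPEN
  event#11 t=22s outcome=S: state=OPEN
  event#12 t=25s outcome=S: state=OPEN
  event#13 t=26s outcome=F: state=OPEN
  event#14 t=30s outcome=F: state=OPEN
  event#15 t=34s outcome=F: state=OPEN
  event#16 t=37s outcome=S: state=OPEN
  event#17 t=40s outcome=F: state=OPEN
  event#18 t=42s outcome=F: state=OPEN
  event#19 t=44s outcome=F: state=OPEN
  event#20 t=47s outcome=F: state=OPEN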